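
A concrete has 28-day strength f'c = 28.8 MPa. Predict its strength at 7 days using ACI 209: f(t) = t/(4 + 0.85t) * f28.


f(7) = 7 / (4 + 0.85 * 7) * 28.8
= 7 / 9.95 * 28.8
= 20.26 MPa

20.26


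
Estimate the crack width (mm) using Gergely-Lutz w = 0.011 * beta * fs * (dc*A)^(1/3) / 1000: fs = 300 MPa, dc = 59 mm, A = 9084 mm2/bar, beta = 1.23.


w = 0.011 * beta * fs * (dc * A)^(1/3) / 1000
= 0.011 * 1.23 * 300 * (59 * 9084)^(1/3) / 1000
= 0.33 mm

0.33


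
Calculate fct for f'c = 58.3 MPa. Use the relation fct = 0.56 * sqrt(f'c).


fct = 0.56 * sqrt(58.3)
= 0.56 * 7.635
= 4.276 MPa

4.276


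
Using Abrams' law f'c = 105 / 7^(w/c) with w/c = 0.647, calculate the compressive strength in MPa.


f'c = 105 / 7^0.647
= 105 / 3.522
= 29.81 MPa

29.81


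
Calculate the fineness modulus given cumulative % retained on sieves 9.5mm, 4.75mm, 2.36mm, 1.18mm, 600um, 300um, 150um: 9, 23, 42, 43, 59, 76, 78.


FM = sum(cumulative % retained) / 100
= 330 / 100
= 3.3

3.3


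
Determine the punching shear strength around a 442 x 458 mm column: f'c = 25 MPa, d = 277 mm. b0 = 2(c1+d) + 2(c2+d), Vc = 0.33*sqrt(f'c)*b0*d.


b0 = 2*(442 + 277) + 2*(458 + 277) = 2908 mm
Vc = 0.33 * sqrt(25) * 2908 * 277 / 1000
= 1329.1 kN

1329.1


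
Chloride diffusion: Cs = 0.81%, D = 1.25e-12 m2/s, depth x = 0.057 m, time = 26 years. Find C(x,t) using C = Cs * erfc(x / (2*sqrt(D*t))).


t_seconds = 26 * 365.25 * 24 * 3600 = 820497600.0 s
arg = 0.057 / (2 * sqrt(1.25e-12 * 820497600.0))
= 0.8899
erfc(0.8899) = 0.2082
C = 0.81 * 0.2082 = 0.1686%

0.1686


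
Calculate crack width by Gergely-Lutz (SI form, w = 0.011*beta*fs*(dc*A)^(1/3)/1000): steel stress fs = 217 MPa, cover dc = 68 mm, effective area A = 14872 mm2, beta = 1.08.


w = 0.011 * beta * fs * (dc * A)^(1/3) / 1000
= 0.011 * 1.08 * 217 * (68 * 14872)^(1/3) / 1000
= 0.259 mm

0.259


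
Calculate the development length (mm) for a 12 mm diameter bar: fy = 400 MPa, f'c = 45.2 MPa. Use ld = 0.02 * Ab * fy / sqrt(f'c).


Ab = pi * 12^2 / 4 = 113.097 mm2
ld = 0.02 * 113.097 * 400 / sqrt(45.2)
= 134.6 mm

134.6


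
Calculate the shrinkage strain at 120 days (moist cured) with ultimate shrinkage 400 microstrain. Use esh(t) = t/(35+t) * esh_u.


esh(120) = 120 / (35 + 120) * 400
= 120 / 155 * 400
= 309.7 microstrain

309.7


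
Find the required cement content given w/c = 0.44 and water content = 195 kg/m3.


Cement = water / (w/c)
= 195 / 0.44
= 443.2 kg/m3

443.2


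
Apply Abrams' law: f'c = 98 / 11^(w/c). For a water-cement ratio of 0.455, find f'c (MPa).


f'c = 98 / 11^0.455
= 98 / 2.977
= 32.91 MPa

32.91


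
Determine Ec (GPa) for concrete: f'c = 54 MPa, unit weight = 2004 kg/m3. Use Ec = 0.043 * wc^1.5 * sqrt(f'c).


Ec = 0.043 * 2004^1.5 * sqrt(54) / 1000
= 28.35 GPa

28.35


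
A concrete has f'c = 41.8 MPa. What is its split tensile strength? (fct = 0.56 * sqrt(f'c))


fct = 0.56 * sqrt(41.8)
= 0.56 * 6.465
= 3.621 MPa

3.621


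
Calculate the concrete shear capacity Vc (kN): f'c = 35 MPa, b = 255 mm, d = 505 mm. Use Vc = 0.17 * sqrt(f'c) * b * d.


Vc = 0.17 * sqrt(35) * 255 * 505 / 1000
= 129.51 kN

129.51


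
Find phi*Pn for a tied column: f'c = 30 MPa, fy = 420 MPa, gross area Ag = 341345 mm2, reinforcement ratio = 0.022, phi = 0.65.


Ast = rho * Ag = 0.022 * 341345 = 7509.59 mm2
phi*Pn = 0.65 * 0.80 * (0.85 * 30 * (341345 - 7509.59) + 420 * 7509.59) / 1000
= 6066.75 kN

6066.75


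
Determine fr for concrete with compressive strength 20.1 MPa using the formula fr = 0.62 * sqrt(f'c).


fr = 0.62 * sqrt(20.1)
= 2.78 MPa

2.78


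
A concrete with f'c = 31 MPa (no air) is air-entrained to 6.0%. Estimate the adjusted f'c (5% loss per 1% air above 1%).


Strength loss = (6.0 - 1) * 5 = 25.0%
f'c = 31 * (1 - 25.0/100)
= 23.25 MPa

23.25


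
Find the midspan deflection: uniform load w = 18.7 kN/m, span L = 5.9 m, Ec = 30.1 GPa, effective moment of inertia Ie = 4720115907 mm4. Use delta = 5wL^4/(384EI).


Convert: L = 5.9 m = 5900 mm, Ec = 30.1 GPa = 30100 MPa
delta = 5 * 18.7 * 5900^4 / (384 * 30100 * 4720115907)
= 2.08 mm

2.08


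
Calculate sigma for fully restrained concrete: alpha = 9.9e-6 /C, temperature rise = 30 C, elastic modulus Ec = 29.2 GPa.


sigma = alpha * dT * Ec
= 9.9e-6 * 30 * 29.2 * 1000
= 8.672 MPa

8.672


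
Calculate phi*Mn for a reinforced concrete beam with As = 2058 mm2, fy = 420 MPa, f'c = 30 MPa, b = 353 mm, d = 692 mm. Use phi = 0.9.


a = As * fy / (0.85 * f'c * b)
= 2058 * 420 / (0.85 * 30 * 353)
= 96.024 mm
Mn = As * fy * (d - a/2) / 10^6
= 556.6375 kN-m
phi*Mn = 0.9 * 556.6375 = 500.97 kN-m

500.97


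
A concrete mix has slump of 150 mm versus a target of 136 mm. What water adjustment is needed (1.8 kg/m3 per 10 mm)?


Difference = 136 - 150 = -14 mm
Water adjustment = -14 * 1.8 / 10 = -2.5 kg/m3

-2.5


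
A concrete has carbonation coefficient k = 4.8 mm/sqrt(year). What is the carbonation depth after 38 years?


depth = k * sqrt(t)
= 4.8 * sqrt(38)
= 29.59 mm

29.59


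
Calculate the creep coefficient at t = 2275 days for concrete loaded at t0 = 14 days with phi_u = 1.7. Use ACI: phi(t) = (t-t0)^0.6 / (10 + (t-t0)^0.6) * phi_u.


dt = 2275 - 14 = 2261
phi = 2261^0.6 / (10 + 2261^0.6) * 1.7
= 1.549

1.549


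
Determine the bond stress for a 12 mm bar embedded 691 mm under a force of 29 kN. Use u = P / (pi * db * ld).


u = P / (pi * db * ld)
= 29 * 1000 / (pi * 12 * 691)
= 1.113 MPa

1.113


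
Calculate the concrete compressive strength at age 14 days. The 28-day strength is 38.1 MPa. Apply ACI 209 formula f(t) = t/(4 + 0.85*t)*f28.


f(14) = 14 / (4 + 0.85 * 14) * 38.1
= 14 / 15.9 * 38.1
= 33.55 MPa

33.55


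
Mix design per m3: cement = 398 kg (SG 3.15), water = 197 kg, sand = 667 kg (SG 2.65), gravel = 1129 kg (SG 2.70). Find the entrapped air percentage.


Vol cement = 398 / (3.15 * 1000) = 0.126349 m3
Vol water = 197 / 1000 = 0.197 m3
Vol sand = 667 / (2.65 * 1000) = 0.251698 m3
Vol gravel = 1129 / (2.70 * 1000) = 0.418148 m3
Total solid + water volume = 0.993195 m3
Air = (1 - 0.993195) * 100 = 0.68%

0.68


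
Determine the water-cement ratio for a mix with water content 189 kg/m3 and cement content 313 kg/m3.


w/c = water / cement
w/c = 189 / 313 = 0.604

0.604


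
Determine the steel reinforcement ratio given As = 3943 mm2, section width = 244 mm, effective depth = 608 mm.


rho = As / (b * d)
= 3943 / (244 * 608)
= 0.0266

0.0266


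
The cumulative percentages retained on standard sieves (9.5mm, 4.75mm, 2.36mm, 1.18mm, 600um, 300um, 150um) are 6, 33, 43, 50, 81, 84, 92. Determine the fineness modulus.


FM = sum(cumulative % retained) / 100
= 389 / 100
= 3.89

3.89


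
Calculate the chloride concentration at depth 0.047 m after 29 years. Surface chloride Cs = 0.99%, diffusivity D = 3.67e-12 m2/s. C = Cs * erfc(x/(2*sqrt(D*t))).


t_seconds = 29 * 365.25 * 24 * 3600 = 915170400.0 s
arg = 0.047 / (2 * sqrt(3.67e-12 * 915170400.0))
= 0.4055
erfc(0.4055) = 0.5663
C = 0.99 * 0.5663 = 0.5607%

0.5607


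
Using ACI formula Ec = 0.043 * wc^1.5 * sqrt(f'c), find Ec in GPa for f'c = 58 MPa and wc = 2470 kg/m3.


Ec = 0.043 * 2470^1.5 * sqrt(58) / 1000
= 40.2 GPa

40.2


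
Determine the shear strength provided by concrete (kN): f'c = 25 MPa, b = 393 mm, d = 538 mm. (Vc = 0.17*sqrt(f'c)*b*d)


Vc = 0.17 * sqrt(25) * 393 * 538 / 1000
= 179.72 kN

179.72


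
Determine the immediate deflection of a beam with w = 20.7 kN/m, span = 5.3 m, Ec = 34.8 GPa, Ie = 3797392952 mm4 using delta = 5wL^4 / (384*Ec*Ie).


Convert: L = 5.3 m = 5300 mm, Ec = 34.8 GPa = 34800 MPa
delta = 5 * 20.7 * 5300^4 / (384 * 34800 * 3797392952)
= 1.61 mm

1.61


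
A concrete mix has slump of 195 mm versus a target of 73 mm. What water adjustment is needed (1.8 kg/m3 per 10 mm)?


Difference = 73 - 195 = -122 mm
Water adjustment = -122 * 1.8 / 10 = -22.0 kg/m3

-22.0


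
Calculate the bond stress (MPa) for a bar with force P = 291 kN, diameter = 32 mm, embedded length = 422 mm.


u = P / (pi * db * ld)
= 291 * 1000 / (pi * 32 * 422)
= 6.859 MPa

6.859


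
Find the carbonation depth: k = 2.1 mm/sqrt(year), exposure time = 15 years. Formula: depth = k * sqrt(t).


depth = k * sqrt(t)
= 2.1 * sqrt(15)
= 8.13 mm

8.13


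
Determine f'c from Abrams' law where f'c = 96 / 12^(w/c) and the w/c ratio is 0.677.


f'c = 96 / 12^0.677
= 96 / 5.378
= 17.85 MPa

17.85


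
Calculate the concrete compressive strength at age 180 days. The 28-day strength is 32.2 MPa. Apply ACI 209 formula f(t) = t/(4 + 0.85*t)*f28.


f(180) = 180 / (4 + 0.85 * 180) * 32.2
= 180 / 157.0 * 32.2
= 36.92 MPa

36.92


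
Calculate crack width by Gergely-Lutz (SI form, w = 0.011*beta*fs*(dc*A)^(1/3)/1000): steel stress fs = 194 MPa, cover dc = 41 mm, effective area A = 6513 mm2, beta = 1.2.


w = 0.011 * beta * fs * (dc * A)^(1/3) / 1000
= 0.011 * 1.2 * 194 * (41 * 6513)^(1/3) / 1000
= 0.165 mm

0.165


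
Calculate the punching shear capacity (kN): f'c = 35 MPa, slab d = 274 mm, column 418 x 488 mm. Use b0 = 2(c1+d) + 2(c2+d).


b0 = 2*(418 + 274) + 2*(488 + 274) = 2908 mm
Vc = 0.33 * sqrt(35) * 2908 * 274 / 1000
= 1555.58 kN

1555.58


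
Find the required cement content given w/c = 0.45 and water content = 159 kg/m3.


Cement = water / (w/c)
= 159 / 0.45
= 353.3 kg/m3

353.3


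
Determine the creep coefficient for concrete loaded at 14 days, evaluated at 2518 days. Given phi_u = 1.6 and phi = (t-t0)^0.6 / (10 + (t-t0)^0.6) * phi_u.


dt = 2518 - 14 = 2504
phi = 2504^0.6 / (10 + 2504^0.6) * 1.6
= 1.466

1.466


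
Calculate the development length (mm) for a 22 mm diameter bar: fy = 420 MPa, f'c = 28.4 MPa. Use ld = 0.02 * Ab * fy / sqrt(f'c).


Ab = pi * 22^2 / 4 = 380.133 mm2
ld = 0.02 * 380.133 * 420 / sqrt(28.4)
= 599.2 mm

599.2


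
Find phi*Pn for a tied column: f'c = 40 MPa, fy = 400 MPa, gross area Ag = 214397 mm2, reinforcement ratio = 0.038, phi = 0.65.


Ast = rho * Ag = 0.038 * 214397 = 8147.086 mm2
phi*Pn = 0.65 * 0.80 * (0.85 * 40 * (214397 - 8147.086) + 400 * 8147.086) / 1000
= 5341.09 kN

5341.09


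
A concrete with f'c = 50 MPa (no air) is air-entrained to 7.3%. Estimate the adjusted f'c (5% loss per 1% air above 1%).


Strength loss = (7.3 - 1) * 5 = 31.5%
f'c = 50 * (1 - 31.5/100)
= 34.25 MPa

34.25


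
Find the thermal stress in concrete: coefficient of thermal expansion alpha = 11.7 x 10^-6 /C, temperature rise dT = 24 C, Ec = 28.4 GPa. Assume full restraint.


sigma = alpha * dT * Ec
= 11.7e-6 * 24 * 28.4 * 1000
= 7.975 MPa

7.975


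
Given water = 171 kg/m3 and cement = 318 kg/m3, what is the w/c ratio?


w/c = water / cement
w/c = 171 / 318 = 0.538

0.538


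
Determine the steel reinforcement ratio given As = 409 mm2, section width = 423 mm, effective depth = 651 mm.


rho = As / (b * d)
= 409 / (423 * 651)
= 0.0015

0.0015


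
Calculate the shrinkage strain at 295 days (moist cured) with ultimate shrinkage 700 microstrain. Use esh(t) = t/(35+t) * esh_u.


esh(295) = 295 / (35 + 295) * 700
= 295 / 330 * 700
= 625.8 microstrain

625.8


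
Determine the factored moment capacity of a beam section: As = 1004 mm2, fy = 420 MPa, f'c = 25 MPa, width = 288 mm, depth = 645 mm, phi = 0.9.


a = As * fy / (0.85 * f'c * b)
= 1004 * 420 / (0.85 * 25 * 288)
= 68.902 mm
Mn = As * fy * (d - a/2) / 10^6
= 257.4563 kN-m
phi*Mn = 0.9 * 257.4563 = 231.71 kN-m

231.71


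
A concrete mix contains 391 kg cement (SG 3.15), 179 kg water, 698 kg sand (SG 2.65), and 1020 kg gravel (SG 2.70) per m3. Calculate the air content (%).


Vol cement = 391 / (3.15 * 1000) = 0.124127 m3
Vol water = 179 / 1000 = 0.179 m3
Vol sand = 698 / (2.65 * 1000) = 0.263396 m3
Vol gravel = 1020 / (2.70 * 1000) = 0.377778 m3
Total solid + water volume = 0.944301 m3
Air = (1 - 0.944301) * 100 = 5.57%

5.57


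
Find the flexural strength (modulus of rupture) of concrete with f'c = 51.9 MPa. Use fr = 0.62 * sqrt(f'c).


fr = 0.62 * sqrt(51.9)
= 4.467 MPa

4.467


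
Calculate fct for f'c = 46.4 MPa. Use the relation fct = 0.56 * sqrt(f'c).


fct = 0.56 * sqrt(46.4)
= 0.56 * 6.812
= 3.815 MPa

3.815


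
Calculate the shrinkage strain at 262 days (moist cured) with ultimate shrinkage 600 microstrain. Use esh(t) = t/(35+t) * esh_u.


esh(262) = 262 / (35 + 262) * 600
= 262 / 297 * 600
= 529.3 microstrain

529.3


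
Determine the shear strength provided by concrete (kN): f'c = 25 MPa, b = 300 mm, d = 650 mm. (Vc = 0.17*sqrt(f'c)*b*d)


Vc = 0.17 * sqrt(25) * 300 * 650 / 1000
= 165.75 kN

165.75


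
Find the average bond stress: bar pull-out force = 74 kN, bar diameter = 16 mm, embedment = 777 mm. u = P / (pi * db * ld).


u = P / (pi * db * ld)
= 74 * 1000 / (pi * 16 * 777)
= 1.895 MPa

1.895


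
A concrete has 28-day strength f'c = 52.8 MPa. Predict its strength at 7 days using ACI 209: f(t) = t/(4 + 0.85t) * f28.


f(7) = 7 / (4 + 0.85 * 7) * 52.8
= 7 / 9.95 * 52.8
= 37.15 MPa

37.15


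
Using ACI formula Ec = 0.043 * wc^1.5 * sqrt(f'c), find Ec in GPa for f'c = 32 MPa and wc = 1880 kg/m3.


Ec = 0.043 * 1880^1.5 * sqrt(32) / 1000
= 19.83 GPa

19.83


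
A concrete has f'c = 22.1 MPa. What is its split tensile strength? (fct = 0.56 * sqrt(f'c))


fct = 0.56 * sqrt(22.1)
= 0.56 * 4.701
= 2.633 MPa

2.633


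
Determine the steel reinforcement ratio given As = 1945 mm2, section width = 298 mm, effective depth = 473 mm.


rho = As / (b * d)
= 1945 / (298 * 473)
= 0.0138

0.0138


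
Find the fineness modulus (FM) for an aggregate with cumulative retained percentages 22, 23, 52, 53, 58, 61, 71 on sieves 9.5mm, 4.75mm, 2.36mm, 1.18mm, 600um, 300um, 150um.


FM = sum(cumulative % retained) / 100
= 340 / 100
= 3.4

3.4


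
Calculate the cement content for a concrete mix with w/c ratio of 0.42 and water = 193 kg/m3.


Cement = water / (w/c)
= 193 / 0.42
= 459.5 kg/m3

459.5


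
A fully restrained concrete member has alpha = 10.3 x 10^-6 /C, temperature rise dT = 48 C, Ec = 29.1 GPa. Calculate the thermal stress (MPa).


sigma = alpha * dT * Ec
= 10.3e-6 * 48 * 29.1 * 1000
= 14.387 MPa

14.387


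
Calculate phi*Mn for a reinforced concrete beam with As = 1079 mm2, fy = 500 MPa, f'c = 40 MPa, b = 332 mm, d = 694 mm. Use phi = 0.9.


a = As * fy / (0.85 * f'c * b)
= 1079 * 500 / (0.85 * 40 * 332)
= 47.7941 mm
Mn = As * fy * (d - a/2) / 10^6
= 361.5205 kN-m
phi*Mn = 0.9 * 361.5205 = 325.37 kN-m

325.37


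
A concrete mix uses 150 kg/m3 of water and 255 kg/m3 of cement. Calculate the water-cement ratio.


w/c = water / cement
w/c = 150 / 255 = 0.588

0.588


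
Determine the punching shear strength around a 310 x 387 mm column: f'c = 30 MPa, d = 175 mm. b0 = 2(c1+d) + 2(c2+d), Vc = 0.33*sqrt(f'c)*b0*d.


b0 = 2*(310 + 175) + 2*(387 + 175) = 2094 mm
Vc = 0.33 * sqrt(30) * 2094 * 175 / 1000
= 662.35 kN

662.35


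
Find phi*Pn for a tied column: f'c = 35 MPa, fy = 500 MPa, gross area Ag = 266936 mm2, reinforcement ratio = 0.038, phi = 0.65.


Ast = rho * Ag = 0.038 * 266936 = 10143.568 mm2
phi*Pn = 0.65 * 0.80 * (0.85 * 35 * (266936 - 10143.568) + 500 * 10143.568) / 1000
= 6609.91 kN

6609.91


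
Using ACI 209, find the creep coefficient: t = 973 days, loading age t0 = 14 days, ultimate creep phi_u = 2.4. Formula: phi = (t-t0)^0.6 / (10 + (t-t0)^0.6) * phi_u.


dt = 973 - 14 = 959
phi = 959^0.6 / (10 + 959^0.6) * 2.4
= 2.064

2.064


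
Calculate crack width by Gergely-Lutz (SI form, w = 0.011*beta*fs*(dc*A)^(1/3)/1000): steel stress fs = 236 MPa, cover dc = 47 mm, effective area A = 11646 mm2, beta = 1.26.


w = 0.011 * beta * fs * (dc * A)^(1/3) / 1000
= 0.011 * 1.26 * 236 * (47 * 11646)^(1/3) / 1000
= 0.268 mm

0.268


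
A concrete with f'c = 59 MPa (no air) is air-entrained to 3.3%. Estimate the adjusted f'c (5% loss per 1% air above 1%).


Strength loss = (3.3 - 1) * 5 = 11.5%
f'c = 59 * (1 - 11.5/100)
= 52.22 MPa

52.22


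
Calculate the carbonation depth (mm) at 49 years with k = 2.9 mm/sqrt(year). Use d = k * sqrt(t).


depth = k * sqrt(t)
= 2.9 * sqrt(49)
= 20.3 mm

20.3


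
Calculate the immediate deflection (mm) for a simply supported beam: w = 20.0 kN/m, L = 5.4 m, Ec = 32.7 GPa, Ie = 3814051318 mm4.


Convert: L = 5.4 m = 5400 mm, Ec = 32.7 GPa = 32700 MPa
delta = 5 * 20.0 * 5400^4 / (384 * 32700 * 3814051318)
= 1.78 mm

1.78


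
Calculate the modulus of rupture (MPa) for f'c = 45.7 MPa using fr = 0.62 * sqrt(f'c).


fr = 0.62 * sqrt(45.7)
= 4.191 MPa

4.191


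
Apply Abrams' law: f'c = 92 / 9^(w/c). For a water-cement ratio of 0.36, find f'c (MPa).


f'c = 92 / 9^0.36
= 92 / 2.206
= 41.71 MPa

41.71


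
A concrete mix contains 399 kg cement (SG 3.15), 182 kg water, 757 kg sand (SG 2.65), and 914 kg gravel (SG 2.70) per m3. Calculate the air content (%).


Vol cement = 399 / (3.15 * 1000) = 0.126667 m3
Vol water = 182 / 1000 = 0.182 m3
Vol sand = 757 / (2.65 * 1000) = 0.28566 m3
Vol gravel = 914 / (2.70 * 1000) = 0.338519 m3
Total solid + water volume = 0.932846 m3
Air = (1 - 0.932846) * 100 = 6.72%

6.72


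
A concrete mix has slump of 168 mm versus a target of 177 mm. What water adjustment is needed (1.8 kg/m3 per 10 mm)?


Difference = 177 - 168 = 9 mm
Water adjustment = 9 * 1.8 / 10 = 1.6 kg/m3

1.6


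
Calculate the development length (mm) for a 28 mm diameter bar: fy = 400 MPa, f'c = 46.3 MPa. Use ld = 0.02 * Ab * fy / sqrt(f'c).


Ab = pi * 28^2 / 4 = 615.752 mm2
ld = 0.02 * 615.752 * 400 / sqrt(46.3)
= 723.9 mm

723.9


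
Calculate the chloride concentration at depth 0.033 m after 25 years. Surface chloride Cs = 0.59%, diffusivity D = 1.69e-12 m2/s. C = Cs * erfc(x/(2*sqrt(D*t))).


t_seconds = 25 * 365.25 * 24 * 3600 = 788940000.0 s
arg = 0.033 / (2 * sqrt(1.69e-12 * 788940000.0))
= 0.4519
erfc(0.4519) = 0.5228
C = 0.59 * 0.5228 = 0.3084%

0.3084


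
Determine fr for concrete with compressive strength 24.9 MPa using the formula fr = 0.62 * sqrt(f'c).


fr = 0.62 * sqrt(24.9)
= 3.094 MPa

3.094


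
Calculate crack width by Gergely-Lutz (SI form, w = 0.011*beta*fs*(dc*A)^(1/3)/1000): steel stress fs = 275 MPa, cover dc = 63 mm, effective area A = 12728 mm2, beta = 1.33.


w = 0.011 * beta * fs * (dc * A)^(1/3) / 1000
= 0.011 * 1.33 * 275 * (63 * 12728)^(1/3) / 1000
= 0.374 mm

0.374


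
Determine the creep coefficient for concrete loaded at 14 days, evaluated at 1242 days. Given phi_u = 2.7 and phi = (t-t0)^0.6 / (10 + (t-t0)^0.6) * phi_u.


dt = 1242 - 14 = 1228
phi = 1228^0.6 / (10 + 1228^0.6) * 2.7
= 2.368

2.368


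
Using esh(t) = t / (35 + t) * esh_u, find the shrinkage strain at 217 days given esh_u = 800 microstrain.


esh(217) = 217 / (35 + 217) * 800
= 217 / 252 * 800
= 688.9 microstrain

688.9


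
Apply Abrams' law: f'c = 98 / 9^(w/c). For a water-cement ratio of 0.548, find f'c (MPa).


f'c = 98 / 9^0.548
= 98 / 3.334
= 29.4 MPa

29.4


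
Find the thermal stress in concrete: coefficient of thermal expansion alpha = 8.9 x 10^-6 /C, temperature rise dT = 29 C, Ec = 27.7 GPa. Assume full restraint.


sigma = alpha * dT * Ec
= 8.9e-6 * 29 * 27.7 * 1000
= 7.149 MPa

7.149


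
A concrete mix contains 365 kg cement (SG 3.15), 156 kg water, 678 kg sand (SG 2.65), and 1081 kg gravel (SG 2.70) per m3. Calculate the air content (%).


Vol cement = 365 / (3.15 * 1000) = 0.115873 m3
Vol water = 156 / 1000 = 0.156 m3
Vol sand = 678 / (2.65 * 1000) = 0.255849 m3
Vol gravel = 1081 / (2.70 * 1000) = 0.40037 m3
Total solid + water volume = 0.928092 m3
Air = (1 - 0.928092) * 100 = 7.19%

7.19


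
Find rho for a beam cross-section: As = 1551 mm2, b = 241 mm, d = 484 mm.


rho = As / (b * d)
= 1551 / (241 * 484)
= 0.0133

0.0133


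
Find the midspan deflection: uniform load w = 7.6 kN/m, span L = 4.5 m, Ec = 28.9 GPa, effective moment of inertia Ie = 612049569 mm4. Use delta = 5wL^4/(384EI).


Convert: L = 4.5 m = 4500 mm, Ec = 28.9 GPa = 28900 MPa
delta = 5 * 7.6 * 4500^4 / (384 * 28900 * 612049569)
= 2.29 mm

2.29


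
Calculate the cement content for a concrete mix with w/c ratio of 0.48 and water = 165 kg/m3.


Cement = water / (w/c)
= 165 / 0.48
= 343.8 kg/m3

343.8


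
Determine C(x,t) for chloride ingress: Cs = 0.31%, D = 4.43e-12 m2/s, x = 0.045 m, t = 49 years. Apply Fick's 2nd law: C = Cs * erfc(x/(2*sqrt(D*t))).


t_seconds = 49 * 365.25 * 24 * 3600 = 1546322400.0 s
arg = 0.045 / (2 * sqrt(4.43e-12 * 1546322400.0))
= 0.2719
erfc(0.2719) = 0.7006
C = 0.31 * 0.7006 = 0.2172%

0.2172


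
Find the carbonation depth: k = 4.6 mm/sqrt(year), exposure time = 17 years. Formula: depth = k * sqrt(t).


depth = k * sqrt(t)
= 4.6 * sqrt(17)
= 18.97 mm

18.97


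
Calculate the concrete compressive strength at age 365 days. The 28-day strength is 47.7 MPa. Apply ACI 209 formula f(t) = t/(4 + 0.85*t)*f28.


f(365) = 365 / (4 + 0.85 * 365) * 47.7
= 365 / 314.25 * 47.7
= 55.4 MPa

55.4


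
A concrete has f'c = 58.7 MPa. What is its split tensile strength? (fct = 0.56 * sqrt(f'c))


fct = 0.56 * sqrt(58.7)
= 0.56 * 7.662
= 4.29 MPa

4.29


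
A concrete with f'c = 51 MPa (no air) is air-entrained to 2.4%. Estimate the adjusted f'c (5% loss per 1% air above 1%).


Strength loss = (2.4 - 1) * 5 = 7.0%
f'c = 51 * (1 - 7.0/100)
= 47.43 MPa

47.43


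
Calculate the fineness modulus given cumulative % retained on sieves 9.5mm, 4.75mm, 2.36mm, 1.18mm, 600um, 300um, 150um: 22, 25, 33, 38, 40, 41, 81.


FM = sum(cumulative % retained) / 100
= 280 / 100
= 2.8

2.8


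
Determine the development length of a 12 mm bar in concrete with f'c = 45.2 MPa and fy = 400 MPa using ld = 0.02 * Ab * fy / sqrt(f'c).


Ab = pi * 12^2 / 4 = 113.097 mm2
ld = 0.02 * 113.097 * 400 / sqrt(45.2)
= 134.6 mm

134.6


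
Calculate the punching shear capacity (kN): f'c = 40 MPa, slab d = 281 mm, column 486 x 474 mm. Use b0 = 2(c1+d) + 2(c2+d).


b0 = 2*(486 + 281) + 2*(474 + 281) = 3044 mm
Vc = 0.33 * sqrt(40) * 3044 * 281 / 1000
= 1785.23 kN

1785.23


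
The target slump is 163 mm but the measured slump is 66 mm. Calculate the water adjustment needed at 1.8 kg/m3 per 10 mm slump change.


Difference = 163 - 66 = 97 mm
Water adjustment = 97 * 1.8 / 10 = 17.5 kg/m3

17.5


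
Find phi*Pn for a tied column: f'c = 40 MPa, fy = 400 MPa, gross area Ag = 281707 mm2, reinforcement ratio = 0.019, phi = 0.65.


Ast = rho * Ag = 0.019 * 281707 = 5352.433 mm2
phi*Pn = 0.65 * 0.80 * (0.85 * 40 * (281707 - 5352.433) + 400 * 5352.433) / 1000
= 5999.25 kN

5999.25


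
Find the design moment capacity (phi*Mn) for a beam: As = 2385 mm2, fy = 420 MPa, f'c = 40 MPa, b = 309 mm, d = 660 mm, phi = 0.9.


a = As * fy / (0.85 * f'c * b)
= 2385 * 420 / (0.85 * 40 * 309)
= 95.3455 mm
Mn = As * fy * (d - a/2) / 10^6
= 613.3682 kN-m
phi*Mn = 0.9 * 613.3682 = 552.03 kN-m

552.03


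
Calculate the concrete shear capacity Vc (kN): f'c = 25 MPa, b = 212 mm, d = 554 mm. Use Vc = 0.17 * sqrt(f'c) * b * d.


Vc = 0.17 * sqrt(25) * 212 * 554 / 1000
= 99.83 kN

99.83


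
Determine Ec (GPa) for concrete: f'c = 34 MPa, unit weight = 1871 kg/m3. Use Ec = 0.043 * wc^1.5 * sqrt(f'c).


Ec = 0.043 * 1871^1.5 * sqrt(34) / 1000
= 20.29 GPa

20.29


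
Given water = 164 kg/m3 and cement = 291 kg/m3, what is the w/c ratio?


w/c = water / cement
w/c = 164 / 291 = 0.564

0.564


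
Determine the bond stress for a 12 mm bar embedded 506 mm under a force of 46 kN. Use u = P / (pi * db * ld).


u = P / (pi * db * ld)
= 46 * 1000 / (pi * 12 * 506)
= 2.411 MPa

2.411


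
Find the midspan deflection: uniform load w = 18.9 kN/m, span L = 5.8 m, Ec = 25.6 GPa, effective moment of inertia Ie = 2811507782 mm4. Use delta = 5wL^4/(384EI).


Convert: L = 5.8 m = 5800 mm, Ec = 25.6 GPa = 25600 MPa
delta = 5 * 18.9 * 5800^4 / (384 * 25600 * 2811507782)
= 3.87 mm

3.87


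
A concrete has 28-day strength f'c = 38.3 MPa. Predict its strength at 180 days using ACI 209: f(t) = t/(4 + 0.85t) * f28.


f(180) = 180 / (4 + 0.85 * 180) * 38.3
= 180 / 157.0 * 38.3
= 43.91 MPa

43.91


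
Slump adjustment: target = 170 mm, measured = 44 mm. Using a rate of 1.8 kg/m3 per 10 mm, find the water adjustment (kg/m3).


Difference = 170 - 44 = 126 mm
Water adjustment = 126 * 1.8 / 10 = 22.7 kg/m3

22.7


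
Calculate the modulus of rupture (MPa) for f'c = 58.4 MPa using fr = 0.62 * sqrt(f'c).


fr = 0.62 * sqrt(58.4)
= 4.738 MPa

4.738


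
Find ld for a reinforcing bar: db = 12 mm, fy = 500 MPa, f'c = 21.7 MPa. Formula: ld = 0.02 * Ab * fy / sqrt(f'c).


Ab = pi * 12^2 / 4 = 113.097 mm2
ld = 0.02 * 113.097 * 500 / sqrt(21.7)
= 242.8 mm

242.8


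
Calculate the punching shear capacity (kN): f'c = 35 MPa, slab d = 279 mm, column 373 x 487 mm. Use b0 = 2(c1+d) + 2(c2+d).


b0 = 2*(373 + 279) + 2*(487 + 279) = 2836 mm
Vc = 0.33 * sqrt(35) * 2836 * 279 / 1000
= 1544.75 kN

1544.75


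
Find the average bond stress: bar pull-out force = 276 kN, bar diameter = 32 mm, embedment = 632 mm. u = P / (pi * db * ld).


u = P / (pi * db * ld)
= 276 * 1000 / (pi * 32 * 632)
= 4.344 MPa

4.344


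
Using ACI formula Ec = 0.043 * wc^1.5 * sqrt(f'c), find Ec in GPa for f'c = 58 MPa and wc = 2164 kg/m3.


Ec = 0.043 * 2164^1.5 * sqrt(58) / 1000
= 32.97 GPa

32.97


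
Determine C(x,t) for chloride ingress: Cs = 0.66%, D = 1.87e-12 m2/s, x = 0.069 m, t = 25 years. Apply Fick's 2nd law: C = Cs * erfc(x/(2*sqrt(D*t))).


t_seconds = 25 * 365.25 * 24 * 3600 = 788940000.0 s
arg = 0.069 / (2 * sqrt(1.87e-12 * 788940000.0))
= 0.8982
erfc(0.8982) = 0.204
C = 0.66 * 0.204 = 0.1346%

0.1346


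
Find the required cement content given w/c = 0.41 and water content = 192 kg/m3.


Cement = water / (w/c)
= 192 / 0.41
= 468.3 kg/m3

468.3


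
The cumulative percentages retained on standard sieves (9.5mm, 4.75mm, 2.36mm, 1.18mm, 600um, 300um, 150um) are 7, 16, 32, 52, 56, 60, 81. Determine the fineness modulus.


FM = sum(cumulative % retained) / 100
= 304 / 100
= 3.04

3.04


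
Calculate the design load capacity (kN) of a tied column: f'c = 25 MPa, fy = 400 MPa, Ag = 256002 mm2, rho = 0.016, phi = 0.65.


Ast = rho * Ag = 0.016 * 256002 = 4096.032 mm2
phi*Pn = 0.65 * 0.80 * (0.85 * 25 * (256002 - 4096.032) + 400 * 4096.032) / 1000
= 3635.54 kN

3635.54


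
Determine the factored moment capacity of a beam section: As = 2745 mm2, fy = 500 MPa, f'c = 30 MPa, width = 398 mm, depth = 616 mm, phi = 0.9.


a = As * fy / (0.85 * f'c * b)
= 2745 * 500 / (0.85 * 30 * 398)
= 135.235 mm
Mn = As * fy * (d - a/2) / 10^6
= 752.655 kN-m
phi*Mn = 0.9 * 752.655 = 677.39 kN-m

677.39


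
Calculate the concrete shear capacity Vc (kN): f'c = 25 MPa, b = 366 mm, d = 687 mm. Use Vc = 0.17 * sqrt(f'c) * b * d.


Vc = 0.17 * sqrt(25) * 366 * 687 / 1000
= 213.73 kN

213.73


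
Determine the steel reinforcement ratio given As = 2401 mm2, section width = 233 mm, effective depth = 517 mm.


rho = As / (b * d)
= 2401 / (233 * 517)
= 0.0199

0.0199


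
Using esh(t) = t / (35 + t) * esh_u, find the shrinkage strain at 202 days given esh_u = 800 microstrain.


esh(202) = 202 / (35 + 202) * 800
= 202 / 237 * 800
= 681.9 microstrain

681.9


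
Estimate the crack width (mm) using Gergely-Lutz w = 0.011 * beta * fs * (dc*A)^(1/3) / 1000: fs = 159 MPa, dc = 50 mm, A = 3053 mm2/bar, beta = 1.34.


w = 0.011 * beta * fs * (dc * A)^(1/3) / 1000
= 0.011 * 1.34 * 159 * (50 * 3053)^(1/3) / 1000
= 0.125 mm

0.125


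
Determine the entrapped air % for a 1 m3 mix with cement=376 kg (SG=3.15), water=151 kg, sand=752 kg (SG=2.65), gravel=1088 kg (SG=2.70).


Vol cement = 376 / (3.15 * 1000) = 0.119365 m3
Vol water = 151 / 1000 = 0.151 m3
Vol sand = 752 / (2.65 * 1000) = 0.283774 m3
Vol gravel = 1088 / (2.70 * 1000) = 0.402963 m3
Total solid + water volume = 0.957102 m3
Air = (1 - 0.957102) * 100 = 4.29%

4.29


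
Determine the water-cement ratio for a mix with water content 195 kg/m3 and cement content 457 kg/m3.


w/c = water / cement
w/c = 195 / 457 = 0.427

0.427


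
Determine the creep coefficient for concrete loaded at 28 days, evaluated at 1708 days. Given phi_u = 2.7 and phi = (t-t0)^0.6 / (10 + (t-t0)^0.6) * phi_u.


dt = 1708 - 28 = 1680
phi = 1680^0.6 / (10 + 1680^0.6) * 2.7
= 2.419

2.419


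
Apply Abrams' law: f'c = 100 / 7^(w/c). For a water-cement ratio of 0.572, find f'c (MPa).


f'c = 100 / 7^0.572
= 100 / 3.044
= 32.86 MPa

32.86


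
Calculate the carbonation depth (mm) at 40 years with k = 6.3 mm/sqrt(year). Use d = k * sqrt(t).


depth = k * sqrt(t)
= 6.3 * sqrt(40)
= 39.84 mm

39.84


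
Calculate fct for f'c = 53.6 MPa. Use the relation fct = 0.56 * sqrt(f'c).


fct = 0.56 * sqrt(53.6)
= 0.56 * 7.321
= 4.1 MPa

4.1


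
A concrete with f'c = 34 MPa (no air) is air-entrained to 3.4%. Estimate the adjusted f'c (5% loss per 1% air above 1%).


Strength loss = (3.4 - 1) * 5 = 12.0%
f'c = 34 * (1 - 12.0/100)
= 29.92 MPa

29.92


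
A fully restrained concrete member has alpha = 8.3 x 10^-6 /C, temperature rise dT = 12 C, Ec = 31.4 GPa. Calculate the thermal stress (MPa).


sigma = alpha * dT * Ec
= 8.3e-6 * 12 * 31.4 * 1000
= 3.127 MPa

3.127


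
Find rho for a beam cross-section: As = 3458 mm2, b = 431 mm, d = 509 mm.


rho = As / (b * d)
= 3458 / (431 * 509)
= 0.0158

0.0158


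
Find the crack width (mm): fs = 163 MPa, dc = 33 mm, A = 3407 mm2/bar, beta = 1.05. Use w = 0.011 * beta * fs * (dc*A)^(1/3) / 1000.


w = 0.011 * beta * fs * (dc * A)^(1/3) / 1000
= 0.011 * 1.05 * 163 * (33 * 3407)^(1/3) / 1000
= 0.091 mm

0.091


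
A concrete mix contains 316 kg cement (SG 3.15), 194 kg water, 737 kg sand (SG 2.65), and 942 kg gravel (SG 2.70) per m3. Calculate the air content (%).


Vol cement = 316 / (3.15 * 1000) = 0.100317 m3
Vol water = 194 / 1000 = 0.194 m3
Vol sand = 737 / (2.65 * 1000) = 0.278113 m3
Vol gravel = 942 / (2.70 * 1000) = 0.348889 m3
Total solid + water volume = 0.92132 m3
Air = (1 - 0.92132) * 100 = 7.87%

7.87


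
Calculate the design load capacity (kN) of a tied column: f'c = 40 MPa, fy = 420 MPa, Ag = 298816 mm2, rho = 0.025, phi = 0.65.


Ast = rho * Ag = 0.025 * 298816 = 7470.4 mm2
phi*Pn = 0.65 * 0.80 * (0.85 * 40 * (298816 - 7470.4) + 420 * 7470.4) / 1000
= 6782.53 kN

6782.53


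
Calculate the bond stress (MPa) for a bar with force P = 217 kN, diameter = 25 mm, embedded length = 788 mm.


u = P / (pi * db * ld)
= 217 * 1000 / (pi * 25 * 788)
= 3.506 MPa

3.506


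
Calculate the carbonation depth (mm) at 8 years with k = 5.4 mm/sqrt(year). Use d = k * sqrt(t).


depth = k * sqrt(t)
= 5.4 * sqrt(8)
= 15.27 mm

15.27


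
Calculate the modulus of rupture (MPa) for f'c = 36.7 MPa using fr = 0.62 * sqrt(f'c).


fr = 0.62 * sqrt(36.7)
= 3.756 MPa

3.756


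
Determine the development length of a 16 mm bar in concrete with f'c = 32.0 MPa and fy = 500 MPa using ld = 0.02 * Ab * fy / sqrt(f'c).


Ab = pi * 16^2 / 4 = 201.062 mm2
ld = 0.02 * 201.062 * 500 / sqrt(32.0)
= 355.4 mm

355.4


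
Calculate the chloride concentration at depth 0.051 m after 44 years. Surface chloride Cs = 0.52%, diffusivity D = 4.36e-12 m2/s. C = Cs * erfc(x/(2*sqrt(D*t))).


t_seconds = 44 * 365.25 * 24 * 3600 = 1388534400.0 s
arg = 0.051 / (2 * sqrt(4.36e-12 * 1388534400.0))
= 0.3277
erfc(0.3277) = 0.643
C = 0.52 * 0.643 = 0.3344%

0.3344


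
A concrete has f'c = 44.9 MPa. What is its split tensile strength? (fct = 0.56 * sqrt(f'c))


fct = 0.56 * sqrt(44.9)
= 0.56 * 6.701
= 3.752 MPa

3.752


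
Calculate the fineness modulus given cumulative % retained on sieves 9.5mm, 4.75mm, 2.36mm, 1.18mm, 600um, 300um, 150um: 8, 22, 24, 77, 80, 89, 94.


FM = sum(cumulative % retained) / 100
= 394 / 100
= 3.94

3.94


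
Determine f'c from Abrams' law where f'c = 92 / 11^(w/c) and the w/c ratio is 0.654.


f'c = 92 / 11^0.654
= 92 / 4.798
= 19.17 MPa

19.17


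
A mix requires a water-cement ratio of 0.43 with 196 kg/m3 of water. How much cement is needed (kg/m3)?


Cement = water / (w/c)
= 196 / 0.43
= 455.8 kg/m3

455.8


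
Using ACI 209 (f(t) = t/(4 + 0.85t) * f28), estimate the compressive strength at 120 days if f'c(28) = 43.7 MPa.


f(120) = 120 / (4 + 0.85 * 120) * 43.7
= 120 / 106.0 * 43.7
= 49.47 MPa

49.47


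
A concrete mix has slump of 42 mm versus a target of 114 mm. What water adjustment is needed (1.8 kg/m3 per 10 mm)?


Difference = 114 - 42 = 72 mm
Water adjustment = 72 * 1.8 / 10 = 13.0 kg/m3

13.0


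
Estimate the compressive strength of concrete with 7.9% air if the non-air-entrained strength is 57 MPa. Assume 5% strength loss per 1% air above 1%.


Strength loss = (7.9 - 1) * 5 = 34.5%
f'c = 57 * (1 - 34.5/100)
= 37.34 MPa

37.34


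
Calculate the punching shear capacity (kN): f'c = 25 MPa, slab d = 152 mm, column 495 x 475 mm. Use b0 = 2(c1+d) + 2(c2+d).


b0 = 2*(495 + 152) + 2*(475 + 152) = 2548 mm
Vc = 0.33 * sqrt(25) * 2548 * 152 / 1000
= 639.04 kN

639.04


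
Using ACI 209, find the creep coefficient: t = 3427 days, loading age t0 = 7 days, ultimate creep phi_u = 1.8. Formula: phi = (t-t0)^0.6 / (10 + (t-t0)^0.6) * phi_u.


dt = 3427 - 7 = 3420
phi = 3420^0.6 / (10 + 3420^0.6) * 1.8
= 1.673

1.673


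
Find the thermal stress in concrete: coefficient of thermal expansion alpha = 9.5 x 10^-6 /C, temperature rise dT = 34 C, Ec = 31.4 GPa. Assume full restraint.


sigma = alpha * dT * Ec
= 9.5e-6 * 34 * 31.4 * 1000
= 10.142 MPa

10.142


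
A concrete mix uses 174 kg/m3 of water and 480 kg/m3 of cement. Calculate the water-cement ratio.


w/c = water / cement
w/c = 174 / 480 = 0.362

0.362


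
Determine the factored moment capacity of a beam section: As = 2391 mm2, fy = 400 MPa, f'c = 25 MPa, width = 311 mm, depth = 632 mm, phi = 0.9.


a = As * fy / (0.85 * f'c * b)
= 2391 * 400 / (0.85 * 25 * 311)
= 144.7172 mm
Mn = As * fy * (d - a/2) / 10^6
= 535.241 kN-m
phi*Mn = 0.9 * 535.241 = 481.72 kN-m

481.72


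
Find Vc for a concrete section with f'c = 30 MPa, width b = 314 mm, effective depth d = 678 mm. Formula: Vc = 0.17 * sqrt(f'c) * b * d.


Vc = 0.17 * sqrt(30) * 314 * 678 / 1000
= 198.23 kN

198.23


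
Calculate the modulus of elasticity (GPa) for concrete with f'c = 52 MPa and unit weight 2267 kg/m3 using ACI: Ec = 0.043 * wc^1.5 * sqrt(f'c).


Ec = 0.043 * 2267^1.5 * sqrt(52) / 1000
= 33.47 GPa

33.47


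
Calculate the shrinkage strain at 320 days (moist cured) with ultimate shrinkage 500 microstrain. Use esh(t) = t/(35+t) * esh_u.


esh(320) = 320 / (35 + 320) * 500
= 320 / 355 * 500
= 450.7 microstrain

450.7


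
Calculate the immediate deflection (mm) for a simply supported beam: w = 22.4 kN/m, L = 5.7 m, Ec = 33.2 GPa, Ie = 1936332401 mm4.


Convert: L = 5.7 m = 5700 mm, Ec = 33.2 GPa = 33200 MPa
delta = 5 * 22.4 * 5700^4 / (384 * 33200 * 1936332401)
= 4.79 mm

4.79


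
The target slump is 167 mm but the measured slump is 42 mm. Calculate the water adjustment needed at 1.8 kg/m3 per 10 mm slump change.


Difference = 167 - 42 = 125 mm
Water adjustment = 125 * 1.8 / 10 = 22.5 kg/m3

22.5


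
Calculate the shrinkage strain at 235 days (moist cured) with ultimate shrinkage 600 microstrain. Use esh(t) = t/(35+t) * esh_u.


esh(235) = 235 / (35 + 235) * 600
= 235 / 270 * 600
= 522.2 microstrain

522.2


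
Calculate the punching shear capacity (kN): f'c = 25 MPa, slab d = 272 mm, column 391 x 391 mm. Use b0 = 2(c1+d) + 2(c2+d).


b0 = 2*(391 + 272) + 2*(391 + 272) = 2652 mm
Vc = 0.33 * sqrt(25) * 2652 * 272 / 1000
= 1190.22 kN

1190.22


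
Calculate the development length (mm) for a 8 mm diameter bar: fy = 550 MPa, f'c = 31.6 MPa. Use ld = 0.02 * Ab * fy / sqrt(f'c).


Ab = pi * 8^2 / 4 = 50.265 mm2
ld = 0.02 * 50.265 * 550 / sqrt(31.6)
= 98.4 mm

98.4


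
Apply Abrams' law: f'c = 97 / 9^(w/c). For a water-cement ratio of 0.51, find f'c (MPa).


f'c = 97 / 9^0.51
= 97 / 3.067
= 31.63 MPa

31.63


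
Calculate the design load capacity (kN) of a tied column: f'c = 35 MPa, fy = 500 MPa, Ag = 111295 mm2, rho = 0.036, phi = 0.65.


Ast = rho * Ag = 0.036 * 111295 = 4006.62 mm2
phi*Pn = 0.65 * 0.80 * (0.85 * 35 * (111295 - 4006.62) + 500 * 4006.62) / 1000
= 2701.47 kN

2701.47


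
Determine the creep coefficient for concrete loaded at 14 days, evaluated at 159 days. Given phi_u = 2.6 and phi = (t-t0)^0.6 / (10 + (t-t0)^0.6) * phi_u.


dt = 159 - 14 = 145
phi = 145^0.6 / (10 + 145^0.6) * 2.6
= 1.728

1.728


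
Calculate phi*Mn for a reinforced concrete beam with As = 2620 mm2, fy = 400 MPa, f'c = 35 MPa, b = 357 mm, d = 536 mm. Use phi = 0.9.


a = As * fy / (0.85 * f'c * b)
= 2620 * 400 / (0.85 * 35 * 357)
= 98.6748 mm
Mn = As * fy * (d - a/2) / 10^6
= 510.0224 kN-m
phi*Mn = 0.9 * 510.0224 = 459.02 kN-m

459.02


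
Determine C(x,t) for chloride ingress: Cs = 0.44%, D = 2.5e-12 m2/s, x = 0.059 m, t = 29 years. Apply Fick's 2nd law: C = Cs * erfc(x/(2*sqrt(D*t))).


t_seconds = 29 * 365.25 * 24 * 3600 = 915170400.0 s
arg = 0.059 / (2 * sqrt(2.5e-12 * 915170400.0))
= 0.6167
erfc(0.6167) = 0.3831
C = 0.44 * 0.3831 = 0.1686%

0.1686


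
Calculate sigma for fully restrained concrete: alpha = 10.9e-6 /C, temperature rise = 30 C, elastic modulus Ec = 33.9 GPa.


sigma = alpha * dT * Ec
= 10.9e-6 * 30 * 33.9 * 1000
= 11.085 MPa

11.085


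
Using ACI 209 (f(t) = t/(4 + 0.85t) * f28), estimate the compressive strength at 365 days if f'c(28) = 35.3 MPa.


f(365) = 365 / (4 + 0.85 * 365) * 35.3
= 365 / 314.25 * 35.3
= 41.0 MPa

41.0


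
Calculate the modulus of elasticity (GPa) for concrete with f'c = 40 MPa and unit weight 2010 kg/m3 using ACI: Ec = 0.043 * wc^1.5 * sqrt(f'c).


Ec = 0.043 * 2010^1.5 * sqrt(40) / 1000
= 24.51 GPa

24.51


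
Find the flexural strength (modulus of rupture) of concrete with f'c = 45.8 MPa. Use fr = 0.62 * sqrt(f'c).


fr = 0.62 * sqrt(45.8)
= 4.196 MPa

4.196


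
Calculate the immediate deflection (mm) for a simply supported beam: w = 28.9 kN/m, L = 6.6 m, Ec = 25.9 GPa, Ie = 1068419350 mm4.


Convert: L = 6.6 m = 6600 mm, Ec = 25.9 GPa = 25900 MPa
delta = 5 * 28.9 * 6600^4 / (384 * 25900 * 1068419350)
= 25.8 mm

25.8


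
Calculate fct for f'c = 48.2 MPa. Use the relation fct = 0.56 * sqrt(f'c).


fct = 0.56 * sqrt(48.2)
= 0.56 * 6.943
= 3.888 MPa

3.888


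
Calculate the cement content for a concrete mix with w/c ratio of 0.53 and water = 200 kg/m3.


Cement = water / (w/c)
= 200 / 0.53
= 377.4 kg/m3

377.4


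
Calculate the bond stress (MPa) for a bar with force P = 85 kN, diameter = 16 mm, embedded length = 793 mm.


u = P / (pi * db * ld)
= 85 * 1000 / (pi * 16 * 793)
= 2.132 MPa

2.132


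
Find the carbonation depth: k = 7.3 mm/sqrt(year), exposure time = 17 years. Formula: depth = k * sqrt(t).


depth = k * sqrt(t)
= 7.3 * sqrt(17)
= 30.1 mm

30.1


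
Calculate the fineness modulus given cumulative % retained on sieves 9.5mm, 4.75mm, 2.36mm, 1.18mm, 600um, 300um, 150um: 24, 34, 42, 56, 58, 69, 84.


FM = sum(cumulative % retained) / 100
= 367 / 100
= 3.67

3.67


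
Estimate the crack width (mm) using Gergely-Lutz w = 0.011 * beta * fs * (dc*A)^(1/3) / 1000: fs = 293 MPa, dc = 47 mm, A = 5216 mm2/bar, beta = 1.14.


w = 0.011 * beta * fs * (dc * A)^(1/3) / 1000
= 0.011 * 1.14 * 293 * (47 * 5216)^(1/3) / 1000
= 0.23 mm

0.23


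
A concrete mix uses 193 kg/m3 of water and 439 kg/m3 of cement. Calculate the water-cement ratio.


w/c = water / cement
w/c = 193 / 439 = 0.44

0.44


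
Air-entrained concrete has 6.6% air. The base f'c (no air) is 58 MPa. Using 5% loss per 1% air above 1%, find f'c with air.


Strength loss = (6.6 - 1) * 5 = 28.0%
f'c = 58 * (1 - 28.0/100)
= 41.76 MPa

41.76
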